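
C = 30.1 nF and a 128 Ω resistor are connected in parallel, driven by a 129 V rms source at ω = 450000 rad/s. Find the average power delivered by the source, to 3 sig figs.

X_C = 1/(ωC) = 73.8 Ω
Parallel: admittances add. Y = 1/R + jωC
Y = (0.00781 + j0.0135) S
|Y| = 0.0156 S → |Z| = 1/|Y| = 64.0 Ω, ∠Z = −∠Y = -60.0°
I = V/|Z| = 2.02 A
P = VI cos φ = 129 × 2.02 × cos(-60.0°) = 130 W

130 W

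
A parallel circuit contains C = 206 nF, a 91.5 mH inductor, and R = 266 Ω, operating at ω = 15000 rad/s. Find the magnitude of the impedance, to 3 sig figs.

225 Ω

X_L = ωL = 1370 Ω
X_C = 1/(ωC) = 324 Ω
Parallel: admittances add. Y = 1/R + 1/(jωL) + jωC
Y = (0.00376 + j0.00236) S
|Y| = 0.00444 S → |Z| = 1/|Y| = 225 Ω, ∠Z = −∠Y = -32.1°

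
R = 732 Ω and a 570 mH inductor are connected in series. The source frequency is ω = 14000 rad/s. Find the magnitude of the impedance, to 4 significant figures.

X_L = ωL = 7980 Ω
Z = 732.0 + j7980 Ω
|Z| = √(732.0² + 7980²) = 8014 Ω

8014 Ω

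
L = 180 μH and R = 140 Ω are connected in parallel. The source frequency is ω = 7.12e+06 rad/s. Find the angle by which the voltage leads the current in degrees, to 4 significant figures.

X_L = ωL = 1282 Ω
Parallel: admittances add. Y = 1/R + 1/(jωL)
Y = (0.007143 − j0.0007803) S
|Y| = 0.007185 S → |Z| = 1/|Y| = 139.2 Ω, ∠Z = −∠Y = 6.234°

6.234°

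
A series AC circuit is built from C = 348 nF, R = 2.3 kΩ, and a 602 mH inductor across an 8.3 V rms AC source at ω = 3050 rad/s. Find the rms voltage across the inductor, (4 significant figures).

X_L = ωL = 1836 Ω
X_C = 1/(ωC) = 942.2 Ω
Net reactance X = X_L − X_C = 893.9 Ω
Z = 2300 + j893.9 Ω
|Z| = √(2300² + 893.9²) = 2468 Ω
I = V/|Z| = 3.364 mA
V_L = I·|Z_L| = 0.003364 × 1836 = 6.176 V

6.176 V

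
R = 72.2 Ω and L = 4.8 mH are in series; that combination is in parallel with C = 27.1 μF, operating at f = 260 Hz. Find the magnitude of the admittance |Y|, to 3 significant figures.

ω = 2πf = 1634 rad/s
X_L = ωL = 7.84 Ω
X_C = 1/(ωC) = 22.6 Ω
Branch 1 (R+jX_L): Z₁ = 72.2 + j7.84 Ω, |Z₁| = 72.6 Ω
Branch 2 (−jX_C): Z₂ = −j22.6 Ω
Parallel: Z = Z₁Z₂/(Z₁+Z₂), |Z| = 22.3 Ω, ∠Z = -72.3°
|Y| = 1/|Z| = 44.9 mS

44.9 mS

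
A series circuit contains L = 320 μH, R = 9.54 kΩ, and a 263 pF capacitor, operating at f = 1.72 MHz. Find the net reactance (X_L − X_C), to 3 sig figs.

ω = 2πf = 1.081e+07 rad/s
X_L = ωL = 3460 Ω
X_C = 1/(ωC) = 352 Ω
X = 3460 − 352 = 3110 Ω

3110 Ω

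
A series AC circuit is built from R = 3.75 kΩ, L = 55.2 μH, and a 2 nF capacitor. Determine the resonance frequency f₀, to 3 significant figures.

479 kHz

ω₀ = 1/√(LC) = 1/√(5.52e-05 × 2e-09) = 3.01e+06 rad/s
f₀ = ω₀/(2π) = 479 kHz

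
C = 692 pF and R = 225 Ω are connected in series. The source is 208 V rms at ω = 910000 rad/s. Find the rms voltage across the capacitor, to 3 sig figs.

206 V

X_C = 1/(ωC) = 1590 Ω
Z = 225 − j1590 Ω
|Z| = √(225² + 1590²) = 1600 Ω
I = V/|Z| = 130 mA
V_C = I·|Z_C| = 0.130 × 1590 = 206 V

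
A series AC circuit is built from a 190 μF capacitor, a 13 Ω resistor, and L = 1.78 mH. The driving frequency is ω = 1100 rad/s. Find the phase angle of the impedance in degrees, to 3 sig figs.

-12.3°

X_L = ωL = 1.96 Ω
X_C = 1/(ωC) = 4.78 Ω
Net reactance X = X_L − X_C = -2.83 Ω
Z = 13.0 − j2.83 Ω
|Z| = √(13.0² + 2.83²) = 13.3 Ω
∠Z = arctan(-2.83/13.0) = -12.3°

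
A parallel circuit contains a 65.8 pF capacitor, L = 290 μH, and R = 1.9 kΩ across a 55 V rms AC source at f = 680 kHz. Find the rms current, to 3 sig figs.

40.9 mA

ω = 2πf = 4.273e+06 rad/s
X_L = ωL = 1240 Ω
X_C = 1/(ωC) = 3560 Ω
Parallel: admittances add. Y = 1/R + 1/(jωL) + jωC
Y = (0.000526 − j0.000526) S
|Y| = 0.000744 S → |Z| = 1/|Y| = 1340 Ω, ∠Z = −∠Y = 45.0°
I = V/|Z| = 55/1340 = 40.9 mA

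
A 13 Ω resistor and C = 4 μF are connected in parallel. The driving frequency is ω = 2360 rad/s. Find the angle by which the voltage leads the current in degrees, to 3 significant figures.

-7.00°

X_C = 1/(ωC) = 106 Ω
Parallel: admittances add. Y = 1/R + jωC
Y = (0.0769 + j0.00944) S
|Y| = 0.0775 S → |Z| = 1/|Y| = 12.9 Ω, ∠Z = −∠Y = -7.00°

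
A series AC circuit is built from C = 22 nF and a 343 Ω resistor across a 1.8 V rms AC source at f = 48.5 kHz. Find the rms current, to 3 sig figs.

ω = 2πf = 304700 rad/s
X_C = 1/(ωC) = 149 Ω
Z = 343 − j149 Ω
|Z| = √(343² + 149²) = 374 Ω
I = V/|Z| = 1.8/374 = 4.81 mA

4.81 mA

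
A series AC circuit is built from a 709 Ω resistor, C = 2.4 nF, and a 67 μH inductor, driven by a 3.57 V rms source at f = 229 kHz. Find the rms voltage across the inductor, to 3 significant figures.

ω = 2πf = 1.439e+06 rad/s
X_L = ωL = 96.4 Ω
X_C = 1/(ωC) = 290 Ω
Net reactance X = X_L − X_C = -193 Ω
Z = 709 − j193 Ω
|Z| = √(709² + 193²) = 735 Ω
I = V/|Z| = 4.86 mA
V_L = I·|Z_L| = 0.00486 × 96.4 = 0.468 V

0.468 V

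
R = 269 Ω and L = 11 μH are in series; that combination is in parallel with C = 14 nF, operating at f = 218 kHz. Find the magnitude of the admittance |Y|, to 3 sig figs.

19.3 mS

ω = 2πf = 1.37e+06 rad/s
X_L = ωL = 15.1 Ω
X_C = 1/(ωC) = 52.1 Ω
Branch 1 (R+jX_L): Z₁ = 269 + j15.1 Ω, |Z₁| = 269 Ω
Branch 2 (−jX_C): Z₂ = −j52.1 Ω
Parallel: Z = Z₁Z₂/(Z₁+Z₂), |Z| = 51.7 Ω, ∠Z = -78.9°
|Y| = 1/|Z| = 19.3 mS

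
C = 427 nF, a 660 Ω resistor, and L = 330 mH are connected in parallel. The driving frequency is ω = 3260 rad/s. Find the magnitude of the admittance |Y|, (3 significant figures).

1.58 mS

X_L = ωL = 1080 Ω
X_C = 1/(ωC) = 718 Ω
Parallel: admittances add. Y = 1/R + 1/(jωL) + jωC
Y = (0.00152 + j0.000462) S
|Y| = 0.00158 S → |Z| = 1/|Y| = 631 Ω, ∠Z = −∠Y = -17.0°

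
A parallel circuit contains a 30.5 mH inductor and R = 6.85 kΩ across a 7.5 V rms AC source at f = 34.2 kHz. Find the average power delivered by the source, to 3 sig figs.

ω = 2πf = 214900 rad/s
X_L = ωL = 6550 Ω
Parallel: admittances add. Y = 1/R + 1/(jωL)
Y = (0.000146 − j0.000153) S
|Y| = 0.000211 S → |Z| = 1/|Y| = 4740 Ω, ∠Z = −∠Y = 46.3°
I = V/|Z| = 1.58 mA
P = VI cos φ = 7.5 × 0.00158 × cos(46.3°) = 8.21 mW

8.21 mW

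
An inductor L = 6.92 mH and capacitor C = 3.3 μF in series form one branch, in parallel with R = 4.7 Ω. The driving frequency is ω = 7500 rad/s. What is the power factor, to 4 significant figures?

0.9256

X_L = ωL = 51.90 Ω
X_C = 1/(ωC) = 40.40 Ω
Branch 1: Z₁ = R = 4.700 Ω
Branch 2 (series LC): Z₂ = j(X_L − X_C) = j11.50 Ω
Parallel: Z = Z₁Z₂/(Z₁+Z₂), |Z| = 4.350 Ω, ∠Z = 22.24°
cos φ = cos(22.24°) = 0.9256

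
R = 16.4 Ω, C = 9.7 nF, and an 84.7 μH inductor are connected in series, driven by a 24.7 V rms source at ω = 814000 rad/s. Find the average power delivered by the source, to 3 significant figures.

X_L = ωL = 68.9 Ω
X_C = 1/(ωC) = 127 Ω
Net reactance X = X_L − X_C = -57.7 Ω
Z = 16.4 − j57.7 Ω
|Z| = √(16.4² + 57.7²) = 60.0 Ω
∠Z = arctan(-57.7/16.4) = -74.1°
I = V/|Z| = 412 mA
P = VI cos φ = 24.7 × 0.412 × cos(-74.1°) = 2.78 W

2.78 W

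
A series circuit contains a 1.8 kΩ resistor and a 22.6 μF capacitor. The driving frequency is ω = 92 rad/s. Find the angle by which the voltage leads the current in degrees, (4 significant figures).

-14.96°

X_C = 1/(ωC) = 481.0 Ω
Z = 1800 − j481.0 Ω
|Z| = √(1800² + 481.0²) = 1863 Ω
∠Z = arctan(-481.0/1800) = -14.96°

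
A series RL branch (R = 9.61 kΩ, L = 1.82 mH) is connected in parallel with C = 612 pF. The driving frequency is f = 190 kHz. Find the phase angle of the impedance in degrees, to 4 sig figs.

ω = 2πf = 1.194e+06 rad/s
X_L = ωL = 2173 Ω
X_C = 1/(ωC) = 1369 Ω
Branch 1 (R+jX_L): Z₁ = 9610 + j2173 Ω, |Z₁| = 9853 Ω
Branch 2 (−jX_C): Z₂ = −j1369 Ω
Parallel: Z = Z₁Z₂/(Z₁+Z₂), |Z| = 1398 Ω, ∠Z = -82.04°

-82.04°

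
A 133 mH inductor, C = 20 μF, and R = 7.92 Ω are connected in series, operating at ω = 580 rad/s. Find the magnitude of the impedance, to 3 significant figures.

X_L = ωL = 77.1 Ω
X_C = 1/(ωC) = 86.2 Ω
Net reactance X = X_L − X_C = -9.07 Ω
Z = 7.92 − j9.07 Ω
|Z| = √(7.92² + 9.07²) = 12.0 Ω

12.0 Ω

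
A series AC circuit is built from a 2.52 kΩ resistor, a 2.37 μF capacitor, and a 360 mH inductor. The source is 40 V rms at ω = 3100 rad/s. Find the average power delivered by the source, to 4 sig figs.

551.5 mW

X_L = ωL = 1116 Ω
X_C = 1/(ωC) = 136.1 Ω
Net reactance X = X_L − X_C = 979.9 Ω
Z = 2520 + j979.9 Ω
|Z| = √(2520² + 979.9²) = 2704 Ω
∠Z = arctan(979.9/2520) = 21.25°
I = V/|Z| = 14.79 mA
P = VI cos φ = 40 × 0.01479 × cos(21.25°) = 551.5 mW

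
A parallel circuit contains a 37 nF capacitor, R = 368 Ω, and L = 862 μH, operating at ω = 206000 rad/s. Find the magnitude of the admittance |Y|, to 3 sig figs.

3.37 mS

X_L = ωL = 178 Ω
X_C = 1/(ωC) = 131 Ω
Parallel: admittances add. Y = 1/R + 1/(jωL) + jωC
Y = (0.00272 + j0.00199) S
|Y| = 0.00337 S → |Z| = 1/|Y| = 297 Ω, ∠Z = −∠Y = -36.2°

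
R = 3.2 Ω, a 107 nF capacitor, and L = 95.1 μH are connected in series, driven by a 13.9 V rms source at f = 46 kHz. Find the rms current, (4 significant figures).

2.393 A

ω = 2πf = 289000 rad/s
X_L = ωL = 27.49 Ω
X_C = 1/(ωC) = 32.34 Ω
Net reactance X = X_L − X_C = -4.849 Ω
Z = 3.200 − j4.849 Ω
|Z| = √(3.200² + 4.849²) = 5.810 Ω
I = V/|Z| = 13.9/5.810 = 2.393 A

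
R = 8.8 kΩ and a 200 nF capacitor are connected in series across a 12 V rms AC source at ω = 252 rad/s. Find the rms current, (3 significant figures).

X_C = 1/(ωC) = 19800 Ω
Z = 8800 − j19800 Ω
|Z| = √(8800² + 19800²) = 21700 Ω
I = V/|Z| = 12/21700 = 553 μA

553 μA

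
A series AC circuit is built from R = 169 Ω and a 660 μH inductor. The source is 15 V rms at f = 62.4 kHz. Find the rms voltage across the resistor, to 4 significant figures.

8.202 V

ω = 2πf = 392100 rad/s
X_L = ωL = 258.8 Ω
Z = 169.0 + j258.8 Ω
|Z| = √(169.0² + 258.8²) = 309.1 Ω
I = V/|Z| = 48.53 mA
V_R = I·|Z_R| = 0.04853 × 169.0 = 8.202 V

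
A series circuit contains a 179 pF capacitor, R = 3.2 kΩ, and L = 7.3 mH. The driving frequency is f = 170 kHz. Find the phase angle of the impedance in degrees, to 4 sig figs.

38.74°

ω = 2πf = 1.068e+06 rad/s
X_L = ωL = 7797 Ω
X_C = 1/(ωC) = 5230 Ω
Net reactance X = X_L − X_C = 2567 Ω
Z = 3200 + j2567 Ω
|Z| = √(3200² + 2567²) = 4103 Ω
∠Z = arctan(2567/3200) = 38.74°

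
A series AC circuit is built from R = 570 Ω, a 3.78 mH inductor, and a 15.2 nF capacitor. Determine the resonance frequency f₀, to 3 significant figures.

ω₀ = 1/√(LC) = 1/√(0.00378 × 1.52e-08) = 131900 rad/s
f₀ = ω₀/(2π) = 21.0 kHz

21.0 kHz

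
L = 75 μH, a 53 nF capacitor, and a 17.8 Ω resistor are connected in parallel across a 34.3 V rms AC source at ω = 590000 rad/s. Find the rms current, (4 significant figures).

1.950 A

X_L = ωL = 44.25 Ω
X_C = 1/(ωC) = 31.98 Ω
Parallel: admittances add. Y = 1/R + 1/(jωL) + jωC
Y = (0.05618 + j0.008671) S
|Y| = 0.05685 S → |Z| = 1/|Y| = 17.59 Ω, ∠Z = −∠Y = -8.774°
I = V/|Z| = 34.3/17.59 = 1.950 A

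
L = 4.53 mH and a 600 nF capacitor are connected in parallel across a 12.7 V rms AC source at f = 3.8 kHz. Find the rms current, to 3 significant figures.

ω = 2πf = 23880 rad/s
X_L = ωL = 108 Ω
X_C = 1/(ωC) = 69.8 Ω
Parallel: admittances add. Y = 1/(jωL) + jωC
Y = (0 + j0.00508) S
|Y| = 0.00508 S → |Z| = 1/|Y| = 197 Ω, ∠Z = −∠Y = -90.0°
I = V/|Z| = 12.7/197 = 64.5 mA

64.5 mA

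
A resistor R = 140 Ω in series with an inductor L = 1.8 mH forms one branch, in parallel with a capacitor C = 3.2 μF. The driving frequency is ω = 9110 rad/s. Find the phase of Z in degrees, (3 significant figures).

X_L = ωL = 16.4 Ω
X_C = 1/(ωC) = 34.3 Ω
Branch 1 (R+jX_L): Z₁ = 140 + j16.4 Ω, |Z₁| = 141 Ω
Branch 2 (−jX_C): Z₂ = −j34.3 Ω
Parallel: Z = Z₁Z₂/(Z₁+Z₂), |Z| = 34.3 Ω, ∠Z = -76.0°

-76.0°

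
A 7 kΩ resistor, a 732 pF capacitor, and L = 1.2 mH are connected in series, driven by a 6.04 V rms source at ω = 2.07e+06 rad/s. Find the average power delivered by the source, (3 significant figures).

X_L = ωL = 2480 Ω
X_C = 1/(ωC) = 660 Ω
Net reactance X = X_L − X_C = 1820 Ω
Z = 7000 + j1820 Ω
|Z| = √(7000² + 1820²) = 7230 Ω
∠Z = arctan(1820/7000) = 14.6°
I = V/|Z| = 835 μA
P = VI cos φ = 6.04 × 0.000835 × cos(14.6°) = 4.88 mW

4.88 mW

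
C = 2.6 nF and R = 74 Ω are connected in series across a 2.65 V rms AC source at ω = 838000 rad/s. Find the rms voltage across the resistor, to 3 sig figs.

X_C = 1/(ωC) = 459 Ω
Z = 74.0 − j459 Ω
|Z| = √(74.0² + 459²) = 465 Ω
I = V/|Z| = 5.70 mA
V_R = I·|Z_R| = 0.00570 × 74.0 = 0.422 V

0.422 V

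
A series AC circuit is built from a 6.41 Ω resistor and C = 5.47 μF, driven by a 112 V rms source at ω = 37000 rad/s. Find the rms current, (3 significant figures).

13.8 A

X_C = 1/(ωC) = 4.94 Ω
Z = 6.41 − j4.94 Ω
|Z| = √(6.41² + 4.94²) = 8.09 Ω
I = V/|Z| = 112/8.09 = 13.8 A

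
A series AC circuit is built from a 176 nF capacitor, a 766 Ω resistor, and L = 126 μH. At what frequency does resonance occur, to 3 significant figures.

ω₀ = 1/√(LC) = 1/√(0.000126 × 1.76e-07) = 212400 rad/s
f₀ = ω₀/(2π) = 33.8 kHz

33.8 kHz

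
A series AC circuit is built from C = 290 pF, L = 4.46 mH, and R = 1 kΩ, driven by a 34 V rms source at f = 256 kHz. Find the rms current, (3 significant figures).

6.63 mA

ω = 2πf = 1.608e+06 rad/s
X_L = ωL = 7170 Ω
X_C = 1/(ωC) = 2140 Ω
Net reactance X = X_L − X_C = 5030 Ω
Z = 1000 + j5030 Ω
|Z| = √(1000² + 5030²) = 5130 Ω
I = V/|Z| = 34/5130 = 6.63 mA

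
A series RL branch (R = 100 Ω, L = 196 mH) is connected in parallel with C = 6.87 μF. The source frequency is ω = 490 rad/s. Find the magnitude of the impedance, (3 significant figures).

X_L = ωL = 96.0 Ω
X_C = 1/(ωC) = 297 Ω
Branch 1 (R+jX_L): Z₁ = 100 + j96.0 Ω, |Z₁| = 139 Ω
Branch 2 (−jX_C): Z₂ = −j297 Ω
Parallel: Z = Z₁Z₂/(Z₁+Z₂), |Z| = 183 Ω, ∠Z = 17.4°

183 Ω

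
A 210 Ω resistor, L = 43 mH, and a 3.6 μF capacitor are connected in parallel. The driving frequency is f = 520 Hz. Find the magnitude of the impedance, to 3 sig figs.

150 Ω

ω = 2πf = 3267 rad/s
X_L = ωL = 140 Ω
X_C = 1/(ωC) = 85.0 Ω
Parallel: admittances add. Y = 1/R + 1/(jωL) + jωC
Y = (0.00476 + j0.00464) S
|Y| = 0.00665 S → |Z| = 1/|Y| = 150 Ω, ∠Z = −∠Y = -44.3°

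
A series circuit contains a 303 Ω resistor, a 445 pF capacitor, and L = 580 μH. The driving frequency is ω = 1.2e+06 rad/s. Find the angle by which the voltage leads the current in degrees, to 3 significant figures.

-75.6°

X_L = ωL = 696 Ω
X_C = 1/(ωC) = 1870 Ω
Net reactance X = X_L − X_C = -1180 Ω
Z = 303 − j1180 Ω
|Z| = √(303² + 1180²) = 1220 Ω
∠Z = arctan(-1180/303) = -75.6°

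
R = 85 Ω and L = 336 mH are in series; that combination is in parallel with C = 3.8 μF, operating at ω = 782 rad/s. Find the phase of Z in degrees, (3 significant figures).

X_L = ωL = 263 Ω
X_C = 1/(ωC) = 337 Ω
Branch 1 (R+jX_L): Z₁ = 85.0 + j263 Ω, |Z₁| = 276 Ω
Branch 2 (−jX_C): Z₂ = −j337 Ω
Parallel: Z = Z₁Z₂/(Z₁+Z₂), |Z| = 826 Ω, ∠Z = 23.0°

23.0°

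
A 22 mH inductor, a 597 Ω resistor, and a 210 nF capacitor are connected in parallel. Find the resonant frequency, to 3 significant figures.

ω₀ = 1/√(LC) = 1/√(0.022 × 2.1e-07) = 14710 rad/s
f₀ = ω₀/(2π) = 2.34 kHz

2.34 kHz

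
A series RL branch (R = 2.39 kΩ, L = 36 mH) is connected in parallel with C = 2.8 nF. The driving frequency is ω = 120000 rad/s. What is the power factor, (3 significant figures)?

X_L = ωL = 4320 Ω
X_C = 1/(ωC) = 2980 Ω
Branch 1 (R+jX_L): Z₁ = 2390 + j4320 Ω, |Z₁| = 4940 Ω
Branch 2 (−jX_C): Z₂ = −j2980 Ω
Parallel: Z = Z₁Z₂/(Z₁+Z₂), |Z| = 5360 Ω, ∠Z = -58.3°
cos φ = cos(-58.3°) = 0.525

0.525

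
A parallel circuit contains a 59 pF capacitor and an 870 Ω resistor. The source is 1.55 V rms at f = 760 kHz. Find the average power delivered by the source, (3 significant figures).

2.76 mW

ω = 2πf = 4.775e+06 rad/s
X_C = 1/(ωC) = 3550 Ω
Parallel: admittances add. Y = 1/R + jωC
Y = (0.00115 + j0.000282) S
|Y| = 0.00118 S → |Z| = 1/|Y| = 845 Ω, ∠Z = −∠Y = -13.8°
I = V/|Z| = 1.83 mA
P = VI cos φ = 1.55 × 0.00183 × cos(-13.8°) = 2.76 mW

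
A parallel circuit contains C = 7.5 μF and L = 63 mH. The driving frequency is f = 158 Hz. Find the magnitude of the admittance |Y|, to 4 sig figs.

8.543 mS

ω = 2πf = 992.7 rad/s
X_L = ωL = 62.54 Ω
X_C = 1/(ωC) = 134.3 Ω
Parallel: admittances add. Y = 1/(jωL) + jωC
Y = (0 − j0.008543) S
|Y| = 0.008543 S → |Z| = 1/|Y| = 117.0 Ω, ∠Z = −∠Y = 90.00°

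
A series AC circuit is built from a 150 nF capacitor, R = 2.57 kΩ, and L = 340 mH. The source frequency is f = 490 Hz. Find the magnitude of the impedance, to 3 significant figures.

ω = 2πf = 3079 rad/s
X_L = ωL = 1050 Ω
X_C = 1/(ωC) = 2170 Ω
Net reactance X = X_L − X_C = -1120 Ω
Z = 2570 − j1120 Ω
|Z| = √(2570² + 1120²) = 2800 Ω

2800 Ω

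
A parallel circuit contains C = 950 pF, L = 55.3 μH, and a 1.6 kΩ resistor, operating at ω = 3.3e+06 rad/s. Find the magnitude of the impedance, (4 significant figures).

412.1 Ω

X_L = ωL = 182.5 Ω
X_C = 1/(ωC) = 319.0 Ω
Parallel: admittances add. Y = 1/R + 1/(jωL) + jωC
Y = (0.0006250 − j0.002345) S
|Y| = 0.002427 S → |Z| = 1/|Y| = 412.1 Ω, ∠Z = −∠Y = 75.07°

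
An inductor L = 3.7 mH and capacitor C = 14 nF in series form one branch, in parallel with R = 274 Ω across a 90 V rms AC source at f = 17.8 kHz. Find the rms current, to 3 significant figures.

518 mA

ω = 2πf = 111800 rad/s
X_L = ωL = 414 Ω
X_C = 1/(ωC) = 639 Ω
Branch 1: Z₁ = R = 274 Ω
Branch 2 (series LC): Z₂ = j(X_L − X_C) = −j225 Ω
Parallel: Z = Z₁Z₂/(Z₁+Z₂), |Z| = 174 Ω, ∠Z = -50.6°
I = V/|Z| = 90/174 = 518 mA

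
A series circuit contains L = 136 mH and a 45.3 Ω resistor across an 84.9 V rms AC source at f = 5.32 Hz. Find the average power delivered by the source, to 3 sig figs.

ω = 2πf = 33.43 rad/s
X_L = ωL = 4.55 Ω
Z = 45.3 + j4.55 Ω
|Z| = √(45.3² + 4.55²) = 45.5 Ω
∠Z = arctan(4.55/45.3) = 5.73°
I = V/|Z| = 1.86 A
P = VI cos φ = 84.9 × 1.86 × cos(5.73°) = 158 W

158 W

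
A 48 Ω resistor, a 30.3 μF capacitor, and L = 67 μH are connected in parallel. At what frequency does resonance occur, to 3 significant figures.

ω₀ = 1/√(LC) = 1/√(6.7e-05 × 3.03e-05) = 22190 rad/s
f₀ = ω₀/(2π) = 3.53 kHz

3.53 kHz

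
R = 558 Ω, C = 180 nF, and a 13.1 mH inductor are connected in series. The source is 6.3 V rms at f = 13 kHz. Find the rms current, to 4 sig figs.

5.493 mA

ω = 2πf = 81680 rad/s
X_L = ωL = 1070 Ω
X_C = 1/(ωC) = 68.01 Ω
Net reactance X = X_L − X_C = 1002 Ω
Z = 558.0 + j1002 Ω
|Z| = √(558.0² + 1002²) = 1147 Ω
I = V/|Z| = 6.3/1147 = 5.493 mA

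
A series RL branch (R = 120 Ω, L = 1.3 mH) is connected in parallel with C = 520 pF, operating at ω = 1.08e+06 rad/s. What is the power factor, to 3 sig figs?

0.384

X_L = ωL = 1400 Ω
X_C = 1/(ωC) = 1780 Ω
Branch 1 (R+jX_L): Z₁ = 120 + j1400 Ω, |Z₁| = 1410 Ω
Branch 2 (−jX_C): Z₂ = −j1780 Ω
Parallel: Z = Z₁Z₂/(Z₁+Z₂), |Z| = 6350 Ω, ∠Z = 67.4°
cos φ = cos(67.4°) = 0.384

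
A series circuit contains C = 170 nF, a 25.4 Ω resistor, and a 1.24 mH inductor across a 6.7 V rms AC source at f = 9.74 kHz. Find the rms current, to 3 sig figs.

206 mA

ω = 2πf = 61200 rad/s
X_L = ωL = 75.9 Ω
X_C = 1/(ωC) = 96.1 Ω
Net reactance X = X_L − X_C = -20.2 Ω
Z = 25.4 − j20.2 Ω
|Z| = √(25.4² + 20.2²) = 32.5 Ω
I = V/|Z| = 6.7/32.5 = 206 mA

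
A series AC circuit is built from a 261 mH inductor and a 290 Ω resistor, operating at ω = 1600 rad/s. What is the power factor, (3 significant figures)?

X_L = ωL = 418 Ω
Z = 290 + j418 Ω
|Z| = √(290² + 418²) = 508 Ω
∠Z = arctan(418/290) = 55.2°
cos φ = cos(55.2°) = 0.570

0.570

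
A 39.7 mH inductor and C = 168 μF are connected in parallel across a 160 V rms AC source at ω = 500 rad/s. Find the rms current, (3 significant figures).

5.38 A

X_L = ωL = 19.8 Ω
X_C = 1/(ωC) = 11.9 Ω
Parallel: admittances add. Y = 1/(jωL) + jωC
Y = (0 + j0.0336) S
|Y| = 0.0336 S → |Z| = 1/|Y| = 29.7 Ω, ∠Z = −∠Y = -90.0°
I = V/|Z| = 160/29.7 = 5.38 A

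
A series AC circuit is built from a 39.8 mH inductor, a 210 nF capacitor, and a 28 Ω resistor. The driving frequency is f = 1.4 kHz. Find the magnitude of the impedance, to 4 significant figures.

ω = 2πf = 8796 rad/s
X_L = ωL = 350.1 Ω
X_C = 1/(ωC) = 541.3 Ω
Net reactance X = X_L − X_C = -191.2 Ω
Z = 28.00 − j191.2 Ω
|Z| = √(28.00² + 191.2²) = 193.3 Ω

193.3 Ω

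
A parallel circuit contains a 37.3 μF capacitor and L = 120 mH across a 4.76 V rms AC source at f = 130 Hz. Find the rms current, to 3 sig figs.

96.5 mA

ω = 2πf = 816.8 rad/s
X_L = ωL = 98.0 Ω
X_C = 1/(ωC) = 32.8 Ω
Parallel: admittances add. Y = 1/(jωL) + jωC
Y = (0 + j0.0203) S
|Y| = 0.0203 S → |Z| = 1/|Y| = 49.3 Ω, ∠Z = −∠Y = -90.0°
I = V/|Z| = 4.76/49.3 = 96.5 mA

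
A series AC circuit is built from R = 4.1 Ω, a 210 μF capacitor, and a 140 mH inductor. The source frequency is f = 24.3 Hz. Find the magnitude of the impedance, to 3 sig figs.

10.6 Ω

ω = 2πf = 152.7 rad/s
X_L = ωL = 21.4 Ω
X_C = 1/(ωC) = 31.2 Ω
Net reactance X = X_L − X_C = -9.81 Ω
Z = 4.10 − j9.81 Ω
|Z| = √(4.10² + 9.81²) = 10.6 Ω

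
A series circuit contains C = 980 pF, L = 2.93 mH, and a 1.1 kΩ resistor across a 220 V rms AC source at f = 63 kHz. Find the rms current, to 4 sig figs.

ω = 2πf = 395800 rad/s
X_L = ωL = 1160 Ω
X_C = 1/(ωC) = 2578 Ω
Net reactance X = X_L − X_C = -1418 Ω
Z = 1100 − j1418 Ω
|Z| = √(1100² + 1418²) = 1795 Ω
I = V/|Z| = 220/1795 = 122.6 mA

122.6 mA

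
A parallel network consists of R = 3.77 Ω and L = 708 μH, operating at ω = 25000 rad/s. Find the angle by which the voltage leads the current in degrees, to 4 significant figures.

X_L = ωL = 17.70 Ω
Parallel: admittances add. Y = 1/R + 1/(jωL)
Y = (0.2653 − j0.05650) S
|Y| = 0.2712 S → |Z| = 1/|Y| = 3.687 Ω, ∠Z = −∠Y = 12.02°

12.02°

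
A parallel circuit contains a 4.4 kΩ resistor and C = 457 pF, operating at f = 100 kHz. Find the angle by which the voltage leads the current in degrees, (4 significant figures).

-51.64°

ω = 2πf = 628300 rad/s
X_C = 1/(ωC) = 3483 Ω
Parallel: admittances add. Y = 1/R + jωC
Y = (0.0002273 + j0.0002871) S
|Y| = 0.0003662 S → |Z| = 1/|Y| = 2731 Ω, ∠Z = −∠Y = -51.64°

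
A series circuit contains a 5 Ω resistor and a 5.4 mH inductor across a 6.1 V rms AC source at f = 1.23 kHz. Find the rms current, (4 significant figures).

145.1 mA

ω = 2πf = 7728 rad/s
X_L = ωL = 41.73 Ω
Z = 5.000 + j41.73 Ω
|Z| = √(5.000² + 41.73²) = 42.03 Ω
I = V/|Z| = 6.1/42.03 = 145.1 mA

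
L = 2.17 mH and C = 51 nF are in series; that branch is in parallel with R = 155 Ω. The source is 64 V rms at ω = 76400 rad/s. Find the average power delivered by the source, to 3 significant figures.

26.4 W

X_L = ωL = 166 Ω
X_C = 1/(ωC) = 257 Ω
Branch 1: Z₁ = R = 155 Ω
Branch 2 (series LC): Z₂ = j(X_L − X_C) = −j90.9 Ω
Parallel: Z = Z₁Z₂/(Z₁+Z₂), |Z| = 78.4 Ω, ∠Z = -59.6°
I = V/|Z| = 816 mA
P = VI cos φ = 64 × 0.816 × cos(-59.6°) = 26.4 W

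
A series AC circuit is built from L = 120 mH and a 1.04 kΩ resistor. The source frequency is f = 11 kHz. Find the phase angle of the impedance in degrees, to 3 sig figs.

82.9°

ω = 2πf = 69120 rad/s
X_L = ωL = 8290 Ω
Z = 1040 + j8290 Ω
|Z| = √(1040² + 8290²) = 8360 Ω
∠Z = arctan(8290/1040) = 82.9°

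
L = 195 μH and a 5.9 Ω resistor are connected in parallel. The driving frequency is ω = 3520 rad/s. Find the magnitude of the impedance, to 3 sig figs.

0.682 Ω

X_L = ωL = 0.686 Ω
Parallel: admittances add. Y = 1/R + 1/(jωL)
Y = (0.169 − j1.46) S
|Y| = 1.47 S → |Z| = 1/|Y| = 0.682 Ω, ∠Z = −∠Y = 83.4°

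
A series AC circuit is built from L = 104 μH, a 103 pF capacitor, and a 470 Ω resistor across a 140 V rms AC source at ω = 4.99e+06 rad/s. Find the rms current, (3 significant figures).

93.2 mA

X_L = ωL = 519 Ω
X_C = 1/(ωC) = 1950 Ω
Net reactance X = X_L − X_C = -1430 Ω
Z = 470 − j1430 Ω
|Z| = √(470² + 1430²) = 1500 Ω
I = V/|Z| = 140/1500 = 93.2 mA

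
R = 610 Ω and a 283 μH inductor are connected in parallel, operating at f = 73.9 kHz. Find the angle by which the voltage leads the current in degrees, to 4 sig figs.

ω = 2πf = 464300 rad/s
X_L = ωL = 131.4 Ω
Parallel: admittances add. Y = 1/R + 1/(jωL)
Y = (0.001639 − j0.007610) S
|Y| = 0.007785 S → |Z| = 1/|Y| = 128.5 Ω, ∠Z = −∠Y = 77.84°

77.84°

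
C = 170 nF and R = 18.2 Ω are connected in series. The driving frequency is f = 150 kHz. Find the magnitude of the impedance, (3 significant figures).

ω = 2πf = 942500 rad/s
X_C = 1/(ωC) = 6.24 Ω
Z = 18.2 − j6.24 Ω
|Z| = √(18.2² + 6.24²) = 19.2 Ω

19.2 Ω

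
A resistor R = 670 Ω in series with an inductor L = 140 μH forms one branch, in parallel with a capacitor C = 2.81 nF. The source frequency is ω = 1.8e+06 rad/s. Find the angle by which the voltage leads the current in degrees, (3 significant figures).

X_L = ωL = 252 Ω
X_C = 1/(ωC) = 198 Ω
Branch 1 (R+jX_L): Z₁ = 670 + j252 Ω, |Z₁| = 716 Ω
Branch 2 (−jX_C): Z₂ = −j198 Ω
Parallel: Z = Z₁Z₂/(Z₁+Z₂), |Z| = 211 Ω, ∠Z = -74.0°

-74.0°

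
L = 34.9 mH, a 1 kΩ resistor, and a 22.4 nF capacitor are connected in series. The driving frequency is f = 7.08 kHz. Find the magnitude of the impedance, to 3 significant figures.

ω = 2πf = 44480 rad/s
X_L = ωL = 1550 Ω
X_C = 1/(ωC) = 1000 Ω
Net reactance X = X_L − X_C = 549 Ω
Z = 1000 + j549 Ω
|Z| = √(1000² + 549²) = 1140 Ω

1140 Ω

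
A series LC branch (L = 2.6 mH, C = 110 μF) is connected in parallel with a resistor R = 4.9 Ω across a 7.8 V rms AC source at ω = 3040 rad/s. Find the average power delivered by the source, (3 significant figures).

12.4 W

X_L = ωL = 7.90 Ω
X_C = 1/(ωC) = 2.99 Ω
Branch 1: Z₁ = R = 4.90 Ω
Branch 2 (series LC): Z₂ = j(X_L − X_C) = j4.91 Ω
Parallel: Z = Z₁Z₂/(Z₁+Z₂), |Z| = 3.47 Ω, ∠Z = 44.9°
I = V/|Z| = 2.25 A
P = VI cos φ = 7.8 × 2.25 × cos(44.9°) = 12.4 W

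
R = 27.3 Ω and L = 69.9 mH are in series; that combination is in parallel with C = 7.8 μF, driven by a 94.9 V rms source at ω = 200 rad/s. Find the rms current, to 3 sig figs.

3.03 A

X_L = ωL = 14.0 Ω
X_C = 1/(ωC) = 641 Ω
Branch 1 (R+jX_L): Z₁ = 27.3 + j14.0 Ω, |Z₁| = 30.7 Ω
Branch 2 (−jX_C): Z₂ = −j641 Ω
Parallel: Z = Z₁Z₂/(Z₁+Z₂), |Z| = 31.3 Ω, ∠Z = 24.6°
I = V/|Z| = 94.9/31.3 = 3.03 A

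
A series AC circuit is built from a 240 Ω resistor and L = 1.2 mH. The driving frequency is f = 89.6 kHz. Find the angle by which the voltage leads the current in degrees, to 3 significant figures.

ω = 2πf = 563000 rad/s
X_L = ωL = 676 Ω
Z = 240 + j676 Ω
|Z| = √(240² + 676²) = 717 Ω
∠Z = arctan(676/240) = 70.4°

70.4°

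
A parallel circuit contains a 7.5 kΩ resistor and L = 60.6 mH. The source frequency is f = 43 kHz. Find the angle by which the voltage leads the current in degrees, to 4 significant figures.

24.61°

ω = 2πf = 270200 rad/s
X_L = ωL = 16370 Ω
Parallel: admittances add. Y = 1/R + 1/(jωL)
Y = (0.0001333 − j6.108e-05) S
|Y| = 0.0001467 S → |Z| = 1/|Y| = 6819 Ω, ∠Z = −∠Y = 24.61°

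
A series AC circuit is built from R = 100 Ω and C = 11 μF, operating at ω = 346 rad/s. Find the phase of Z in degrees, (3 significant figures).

X_C = 1/(ωC) = 263 Ω
Z = 100 − j263 Ω
|Z| = √(100² + 263²) = 281 Ω
∠Z = arctan(-263/100) = -69.2°

-69.2°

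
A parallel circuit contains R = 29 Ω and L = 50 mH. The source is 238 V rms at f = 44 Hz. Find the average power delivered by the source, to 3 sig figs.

1.95 kW

ω = 2πf = 276.5 rad/s
X_L = ωL = 13.8 Ω
Parallel: admittances add. Y = 1/R + 1/(jωL)
Y = (0.0345 − j0.0723) S
|Y| = 0.0801 S → |Z| = 1/|Y| = 12.5 Ω, ∠Z = −∠Y = 64.5°
I = V/|Z| = 19.1 A
P = VI cos φ = 238 × 19.1 × cos(64.5°) = 1.95 kW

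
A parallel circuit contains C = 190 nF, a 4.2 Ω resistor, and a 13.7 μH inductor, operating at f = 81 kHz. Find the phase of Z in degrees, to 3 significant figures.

11.1°

ω = 2πf = 508900 rad/s
X_L = ωL = 6.97 Ω
X_C = 1/(ωC) = 10.3 Ω
Parallel: admittances add. Y = 1/R + 1/(jωL) + jωC
Y = (0.238 − j0.0467) S
|Y| = 0.243 S → |Z| = 1/|Y| = 4.12 Ω, ∠Z = −∠Y = 11.1°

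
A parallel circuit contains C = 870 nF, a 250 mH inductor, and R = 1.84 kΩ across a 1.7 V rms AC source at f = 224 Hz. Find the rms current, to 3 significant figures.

ω = 2πf = 1407 rad/s
X_L = ωL = 352 Ω
X_C = 1/(ωC) = 817 Ω
Parallel: admittances add. Y = 1/R + 1/(jωL) + jωC
Y = (0.000543 − j0.00162) S
|Y| = 0.00171 S → |Z| = 1/|Y| = 586 Ω, ∠Z = −∠Y = 71.4°
I = V/|Z| = 1.7/586 = 2.90 mA

2.90 mA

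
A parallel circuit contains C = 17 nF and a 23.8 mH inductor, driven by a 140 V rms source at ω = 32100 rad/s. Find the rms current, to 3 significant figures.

X_L = ωL = 764 Ω
X_C = 1/(ωC) = 1830 Ω
Parallel: admittances add. Y = 1/(jωL) + jωC
Y = (0 − j0.000763) S
|Y| = 0.000763 S → |Z| = 1/|Y| = 1310 Ω, ∠Z = −∠Y = 90.0°
I = V/|Z| = 140/1310 = 107 mA

107 mA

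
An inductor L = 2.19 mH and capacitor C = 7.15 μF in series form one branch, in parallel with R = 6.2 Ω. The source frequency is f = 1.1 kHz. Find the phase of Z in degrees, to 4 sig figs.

-50.56°

ω = 2πf = 6912 rad/s
X_L = ωL = 15.14 Ω
X_C = 1/(ωC) = 20.24 Ω
Branch 1: Z₁ = R = 6.200 Ω
Branch 2 (series LC): Z₂ = j(X_L − X_C) = −j5.100 Ω
Parallel: Z = Z₁Z₂/(Z₁+Z₂), |Z| = 3.939 Ω, ∠Z = -50.56°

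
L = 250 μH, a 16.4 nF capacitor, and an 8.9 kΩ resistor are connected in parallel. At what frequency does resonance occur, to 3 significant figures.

78.6 kHz

ω₀ = 1/√(LC) = 1/√(0.00025 × 1.64e-08) = 493900 rad/s
f₀ = ω₀/(2π) = 78.6 kHz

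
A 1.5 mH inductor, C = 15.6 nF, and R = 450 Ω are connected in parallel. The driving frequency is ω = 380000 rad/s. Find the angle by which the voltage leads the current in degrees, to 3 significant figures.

-62.0°

X_L = ωL = 570 Ω
X_C = 1/(ωC) = 169 Ω
Parallel: admittances add. Y = 1/R + 1/(jωL) + jωC
Y = (0.00222 + j0.00417) S
|Y| = 0.00473 S → |Z| = 1/|Y| = 211 Ω, ∠Z = −∠Y = -62.0°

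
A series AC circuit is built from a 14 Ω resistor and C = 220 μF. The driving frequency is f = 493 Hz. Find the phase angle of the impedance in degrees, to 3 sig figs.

ω = 2πf = 3098 rad/s
X_C = 1/(ωC) = 1.47 Ω
Z = 14.0 − j1.47 Ω
|Z| = √(14.0² + 1.47²) = 14.1 Ω
∠Z = arctan(-1.47/14.0) = -5.98°

-5.98°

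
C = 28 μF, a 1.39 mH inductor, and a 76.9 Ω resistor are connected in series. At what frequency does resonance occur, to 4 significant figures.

806.7 Hz

ω₀ = 1/√(LC) = 1/√(0.00139 × 2.8e-05) = 5069 rad/s
f₀ = ω₀/(2π) = 806.7 Hz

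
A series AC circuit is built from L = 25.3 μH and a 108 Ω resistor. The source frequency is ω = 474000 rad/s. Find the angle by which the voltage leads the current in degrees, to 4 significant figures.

6.336°

X_L = ωL = 11.99 Ω
Z = 108.0 + j11.99 Ω
|Z| = √(108.0² + 11.99²) = 108.7 Ω
∠Z = arctan(11.99/108.0) = 6.336°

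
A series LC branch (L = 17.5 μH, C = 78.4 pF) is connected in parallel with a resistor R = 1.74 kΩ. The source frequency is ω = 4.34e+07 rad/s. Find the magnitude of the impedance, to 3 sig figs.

450 Ω

X_L = ωL = 759 Ω
X_C = 1/(ωC) = 294 Ω
Branch 1: Z₁ = R = 1740 Ω
Branch 2 (series LC): Z₂ = j(X_L − X_C) = j466 Ω
Parallel: Z = Z₁Z₂/(Z₁+Z₂), |Z| = 450 Ω, ∠Z = 75.0°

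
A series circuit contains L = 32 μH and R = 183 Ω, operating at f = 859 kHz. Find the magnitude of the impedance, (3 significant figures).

252 Ω

ω = 2πf = 5.397e+06 rad/s
X_L = ωL = 173 Ω
Z = 183 + j173 Ω
|Z| = √(183² + 173²) = 252 Ω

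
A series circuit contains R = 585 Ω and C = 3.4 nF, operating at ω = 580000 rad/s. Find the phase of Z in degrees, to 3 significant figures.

X_C = 1/(ωC) = 507 Ω
Z = 585 − j507 Ω
|Z| = √(585² + 507²) = 774 Ω
∠Z = arctan(-507/585) = -40.9°

-40.9°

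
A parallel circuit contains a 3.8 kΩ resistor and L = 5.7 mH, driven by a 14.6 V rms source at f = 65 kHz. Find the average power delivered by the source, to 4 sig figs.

ω = 2πf = 408400 rad/s
X_L = ωL = 2328 Ω
Parallel: admittances add. Y = 1/R + 1/(jωL)
Y = (0.0002632 − j0.0004296) S
|Y| = 0.0005038 S → |Z| = 1/|Y| = 1985 Ω, ∠Z = −∠Y = 58.51°
I = V/|Z| = 7.355 mA
P = VI cos φ = 14.6 × 0.007355 × cos(58.51°) = 56.09 mW

56.09 mW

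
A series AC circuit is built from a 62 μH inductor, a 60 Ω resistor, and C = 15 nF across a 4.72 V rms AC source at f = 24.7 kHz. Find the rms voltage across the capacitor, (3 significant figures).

ω = 2πf = 155200 rad/s
X_L = ωL = 9.62 Ω
X_C = 1/(ωC) = 430 Ω
Net reactance X = X_L − X_C = -420 Ω
Z = 60.0 − j420 Ω
|Z| = √(60.0² + 420²) = 424 Ω
I = V/|Z| = 11.1 mA
V_C = I·|Z_C| = 0.0111 × 430 = 4.78 V

4.78 V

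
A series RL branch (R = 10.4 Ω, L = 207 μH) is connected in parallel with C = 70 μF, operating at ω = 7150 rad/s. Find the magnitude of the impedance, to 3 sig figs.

2.02 Ω

X_L = ωL = 1.48 Ω
X_C = 1/(ωC) = 2.00 Ω
Branch 1 (R+jX_L): Z₁ = 10.4 + j1.48 Ω, |Z₁| = 10.5 Ω
Branch 2 (−jX_C): Z₂ = −j2.00 Ω
Parallel: Z = Z₁Z₂/(Z₁+Z₂), |Z| = 2.02 Ω, ∠Z = -79.0°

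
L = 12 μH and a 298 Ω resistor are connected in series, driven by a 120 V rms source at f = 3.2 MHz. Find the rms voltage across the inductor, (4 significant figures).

ω = 2πf = 2.011e+07 rad/s
X_L = ωL = 241.3 Ω
Z = 298.0 + j241.3 Ω
|Z| = √(298.0² + 241.3²) = 383.4 Ω
I = V/|Z| = 313.0 mA
V_L = I·|Z_L| = 0.3130 × 241.3 = 75.51 V

75.51 V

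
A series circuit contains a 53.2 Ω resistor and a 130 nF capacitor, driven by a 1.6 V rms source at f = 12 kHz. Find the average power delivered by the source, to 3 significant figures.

ω = 2πf = 75400 rad/s
X_C = 1/(ωC) = 102 Ω
Z = 53.2 − j102 Ω
|Z| = √(53.2² + 102²) = 115 Ω
∠Z = arctan(-102/53.2) = -62.5°
I = V/|Z| = 13.9 mA
P = VI cos φ = 1.6 × 0.0139 × cos(-62.5°) = 10.3 mW

10.3 mW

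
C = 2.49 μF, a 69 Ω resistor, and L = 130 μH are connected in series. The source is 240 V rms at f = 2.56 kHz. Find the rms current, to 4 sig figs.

3.302 A

ω = 2πf = 16080 rad/s
X_L = ωL = 2.091 Ω
X_C = 1/(ωC) = 24.97 Ω
Net reactance X = X_L − X_C = -22.88 Ω
Z = 69.00 − j22.88 Ω
|Z| = √(69.00² + 22.88²) = 72.69 Ω
I = V/|Z| = 240/72.69 = 3.302 A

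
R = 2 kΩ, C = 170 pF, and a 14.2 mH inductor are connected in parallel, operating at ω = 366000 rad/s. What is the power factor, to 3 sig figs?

X_L = ωL = 5200 Ω
X_C = 1/(ωC) = 16100 Ω
Parallel: admittances add. Y = 1/R + 1/(jωL) + jωC
Y = (0.000500 − j0.000130) S
|Y| = 0.000517 S → |Z| = 1/|Y| = 1940 Ω, ∠Z = −∠Y = 14.6°
cos φ = cos(14.6°) = 0.968

0.968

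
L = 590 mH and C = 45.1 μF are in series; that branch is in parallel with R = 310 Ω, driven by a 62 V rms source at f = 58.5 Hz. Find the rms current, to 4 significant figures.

443.7 mA

ω = 2πf = 367.6 rad/s
X_L = ωL = 216.9 Ω
X_C = 1/(ωC) = 60.32 Ω
Branch 1: Z₁ = R = 310.0 Ω
Branch 2 (series LC): Z₂ = j(X_L − X_C) = j156.5 Ω
Parallel: Z = Z₁Z₂/(Z₁+Z₂), |Z| = 139.7 Ω, ∠Z = 63.21°
I = V/|Z| = 62/139.7 = 443.7 mA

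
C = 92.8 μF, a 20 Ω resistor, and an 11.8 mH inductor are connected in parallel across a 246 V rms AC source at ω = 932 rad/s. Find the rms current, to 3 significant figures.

12.3 A

X_L = ωL = 11.0 Ω
X_C = 1/(ωC) = 11.6 Ω
Parallel: admittances add. Y = 1/R + 1/(jωL) + jωC
Y = (0.0500 − j0.00444) S
|Y| = 0.0502 S → |Z| = 1/|Y| = 19.9 Ω, ∠Z = −∠Y = 5.07°
I = V/|Z| = 246/19.9 = 12.3 A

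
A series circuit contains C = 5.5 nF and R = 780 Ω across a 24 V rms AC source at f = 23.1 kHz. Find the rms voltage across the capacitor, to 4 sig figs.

20.37 V

ω = 2πf = 145100 rad/s
X_C = 1/(ωC) = 1253 Ω
Z = 780.0 − j1253 Ω
|Z| = √(780.0² + 1253²) = 1476 Ω
I = V/|Z| = 16.26 mA
V_C = I·|Z_C| = 0.01626 × 1253 = 20.37 V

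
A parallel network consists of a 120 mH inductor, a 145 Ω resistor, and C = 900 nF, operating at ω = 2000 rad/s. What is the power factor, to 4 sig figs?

0.9459

X_L = ωL = 240.0 Ω
X_C = 1/(ωC) = 555.6 Ω
Parallel: admittances add. Y = 1/R + 1/(jωL) + jωC
Y = (0.006897 − j0.002367) S
|Y| = 0.007291 S → |Z| = 1/|Y| = 137.1 Ω, ∠Z = −∠Y = 18.94°
cos φ = cos(18.94°) = 0.9459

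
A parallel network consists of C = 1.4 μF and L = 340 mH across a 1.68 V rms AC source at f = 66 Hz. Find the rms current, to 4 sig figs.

ω = 2πf = 414.7 rad/s
X_L = ωL = 141.0 Ω
X_C = 1/(ωC) = 1722 Ω
Parallel: admittances add. Y = 1/(jωL) + jωC
Y = (0 − j0.006512) S
|Y| = 0.006512 S → |Z| = 1/|Y| = 153.6 Ω, ∠Z = −∠Y = 90.00°
I = V/|Z| = 1.68/153.6 = 10.94 mA

10.94 mA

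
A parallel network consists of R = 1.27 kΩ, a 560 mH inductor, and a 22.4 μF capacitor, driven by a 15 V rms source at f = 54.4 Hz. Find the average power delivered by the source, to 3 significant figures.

ω = 2πf = 341.8 rad/s
X_L = ωL = 191 Ω
X_C = 1/(ωC) = 131 Ω
Parallel: admittances add. Y = 1/R + 1/(jωL) + jωC
Y = (0.000787 + j0.00243) S
|Y| = 0.00256 S → |Z| = 1/|Y| = 391 Ω, ∠Z = −∠Y = -72.1°
I = V/|Z| = 38.3 mA
P = VI cos φ = 15 × 0.0383 × cos(-72.1°) = 177 mW

177 mW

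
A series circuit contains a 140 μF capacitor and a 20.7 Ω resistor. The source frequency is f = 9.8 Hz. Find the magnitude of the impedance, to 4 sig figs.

117.8 Ω

ω = 2πf = 61.58 rad/s
X_C = 1/(ωC) = 116.0 Ω
Z = 20.70 − j116.0 Ω
|Z| = √(20.70² + 116.0²) = 117.8 Ω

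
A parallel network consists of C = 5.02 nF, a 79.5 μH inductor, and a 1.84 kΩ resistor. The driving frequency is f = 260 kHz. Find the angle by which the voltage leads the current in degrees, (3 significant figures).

ω = 2πf = 1.634e+06 rad/s
X_L = ωL = 130 Ω
X_C = 1/(ωC) = 122 Ω
Parallel: admittances add. Y = 1/R + 1/(jωL) + jωC
Y = (0.000543 + j0.000501) S
|Y| = 0.000739 S → |Z| = 1/|Y| = 1350 Ω, ∠Z = −∠Y = -42.7°

-42.7°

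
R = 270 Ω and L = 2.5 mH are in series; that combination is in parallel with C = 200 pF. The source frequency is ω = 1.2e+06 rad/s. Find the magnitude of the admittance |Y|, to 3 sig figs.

X_L = ωL = 3000 Ω
X_C = 1/(ωC) = 4170 Ω
Branch 1 (R+jX_L): Z₁ = 270 + j3000 Ω, |Z₁| = 3010 Ω
Branch 2 (−jX_C): Z₂ = −j4170 Ω
Parallel: Z = Z₁Z₂/(Z₁+Z₂), |Z| = 10500 Ω, ∠Z = 71.8°
|Y| = 1/|Z| = 95.4 μS

95.4 μS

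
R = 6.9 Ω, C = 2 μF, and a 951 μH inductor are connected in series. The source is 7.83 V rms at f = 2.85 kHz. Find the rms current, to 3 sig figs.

607 mA

ω = 2πf = 17910 rad/s
X_L = ωL = 17.0 Ω
X_C = 1/(ωC) = 27.9 Ω
Net reactance X = X_L − X_C = -10.9 Ω
Z = 6.90 − j10.9 Ω
|Z| = √(6.90² + 10.9²) = 12.9 Ω
I = V/|Z| = 7.83/12.9 = 607 mA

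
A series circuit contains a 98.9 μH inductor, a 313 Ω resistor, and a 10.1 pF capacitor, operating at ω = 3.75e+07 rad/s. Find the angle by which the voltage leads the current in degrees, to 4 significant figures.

73.67°

X_L = ωL = 3709 Ω
X_C = 1/(ωC) = 2640 Ω
Net reactance X = X_L − X_C = 1068 Ω
Z = 313.0 + j1068 Ω
|Z| = √(313.0² + 1068²) = 1113 Ω
∠Z = arctan(1068/313.0) = 73.67°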